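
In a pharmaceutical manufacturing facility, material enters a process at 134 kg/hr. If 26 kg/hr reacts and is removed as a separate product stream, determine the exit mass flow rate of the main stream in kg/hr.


Steady-state mass balance on the main outlet: F_out = F_in - F_removed
F_out = 134 - 26
F_out = 108 kg/hr


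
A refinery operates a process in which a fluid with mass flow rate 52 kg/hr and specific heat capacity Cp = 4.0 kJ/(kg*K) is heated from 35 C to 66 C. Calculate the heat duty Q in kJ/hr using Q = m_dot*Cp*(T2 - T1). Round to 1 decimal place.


Q = m_dot * Cp * (T2 - T1)
Q = 52 * 4.0 * (66 - 35)
Q = 52 * 4.0 * 31
Q = 6448.0 kJ/hr


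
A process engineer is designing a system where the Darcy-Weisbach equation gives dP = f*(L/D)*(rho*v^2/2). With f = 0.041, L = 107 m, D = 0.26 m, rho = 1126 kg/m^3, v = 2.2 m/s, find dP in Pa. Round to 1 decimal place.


dP = f * (L/D) * (rho*v^2/2)
dP = 0.041 * (107/0.26) * (1126*2.2^2/2)
L/D = 411.53846154
rho*v^2/2 = 1126*4.84/2 = 2724.92
dP = 0.041 * 411.53846154 * 2724.92
dP = 45977.8 Pa


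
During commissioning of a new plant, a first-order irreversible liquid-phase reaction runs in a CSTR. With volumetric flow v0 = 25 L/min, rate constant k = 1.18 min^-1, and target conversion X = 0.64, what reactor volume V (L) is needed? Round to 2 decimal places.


V = v0 * X / (k * (1 - X))
V = 25 * 0.64 / (1.18 * (1 - 0.64))
V = 16.0 / (1.18 * 0.36)
V = 16.0 / 0.4248
V = 37.66 L


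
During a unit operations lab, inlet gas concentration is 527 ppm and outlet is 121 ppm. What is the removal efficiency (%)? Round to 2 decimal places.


Efficiency = (G_in - G_out) / G_in * 100%
Efficiency = (527 - 121) / 527 * 100
Efficiency = 406 / 527 * 100
Efficiency = 77.04%


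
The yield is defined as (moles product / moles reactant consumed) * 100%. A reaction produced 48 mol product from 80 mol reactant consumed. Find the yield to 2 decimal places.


Yield = (moles product / moles consumed) * 100%
Yield = (48 / 80) * 100
Yield = 0.6 * 100
Yield = 60.00%


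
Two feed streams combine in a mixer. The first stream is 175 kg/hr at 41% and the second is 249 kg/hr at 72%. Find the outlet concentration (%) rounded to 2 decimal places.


Mass balance on solute: F1*x1 + F2*x2 = F3*x3
F3 = F1 + F2 = 175 + 249 = 424 kg/hr
x3 = (F1*x1 + F2*x2)/F3
x3 = (175*0.41 + 249*0.72) / 424
x3 = 59.21%


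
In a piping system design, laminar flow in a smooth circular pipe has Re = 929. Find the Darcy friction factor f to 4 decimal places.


f = 64 / Re
f = 64 / 929
f = 0.0689


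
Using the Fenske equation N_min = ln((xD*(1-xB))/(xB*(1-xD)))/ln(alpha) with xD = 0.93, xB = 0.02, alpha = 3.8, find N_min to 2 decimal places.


N_min = ln((xD*(1-xB))/(xB*(1-xD))) / ln(alpha)
Numerator inside ln: 0.9114 / 0.0014 = 651.0
ln(651.0) = 6.47851
ln(alpha) = ln(3.8) = 1.335001
N_min = 6.47851 / 1.335001 = 4.85


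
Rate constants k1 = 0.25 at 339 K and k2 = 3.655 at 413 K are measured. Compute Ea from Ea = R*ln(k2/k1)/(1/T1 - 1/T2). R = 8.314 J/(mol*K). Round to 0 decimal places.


Ea = R * ln(k2/k1) / (1/T1 - 1/T2)
ln(k2/k1) = ln(3.655/0.25) = 2.6823905
1/T1 - 1/T2 = 1/339 - 1/413 = 0.000528545001
Ea = 8.314 * 2.6823905 / 0.000528545001
Ea = 42194 J/mol


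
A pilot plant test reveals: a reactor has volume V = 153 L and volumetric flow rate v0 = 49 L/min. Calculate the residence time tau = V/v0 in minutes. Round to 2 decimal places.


tau = V / v0
tau = 153 / 49
tau = 3.12 min


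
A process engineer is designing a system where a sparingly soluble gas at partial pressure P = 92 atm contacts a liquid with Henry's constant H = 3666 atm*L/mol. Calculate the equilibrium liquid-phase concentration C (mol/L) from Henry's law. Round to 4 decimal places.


C = P / H
C = 92 / 3666
C = 0.0251 mol/L


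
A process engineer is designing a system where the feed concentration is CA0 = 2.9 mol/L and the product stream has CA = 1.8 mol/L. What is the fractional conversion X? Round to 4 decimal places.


X = (CA0 - CA) / CA0
X = (2.9 - 1.8) / 2.9
X = 1.1 / 2.9
X = 0.3793


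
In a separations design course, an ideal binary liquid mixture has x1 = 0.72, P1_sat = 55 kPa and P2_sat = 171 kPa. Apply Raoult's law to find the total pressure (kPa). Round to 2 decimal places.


P = x1*P1_sat + x2*P2_sat
x2 = 1 - x1 = 1 - 0.72 = 0.28
P = 0.72*55 + 0.28*171
P = 39.6 + 47.88
P = 87.48 kPa


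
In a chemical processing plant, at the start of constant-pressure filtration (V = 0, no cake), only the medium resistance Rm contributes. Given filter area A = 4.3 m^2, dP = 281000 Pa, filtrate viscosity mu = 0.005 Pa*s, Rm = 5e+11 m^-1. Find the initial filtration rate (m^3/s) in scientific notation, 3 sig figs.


rate = A * dP / (mu * Rm)
rate = 4.3 * 281000 / (0.005 * 5e+11)
rate = 1208300.0 / 2.500e+09
rate = 4.83e-04 m^3/s


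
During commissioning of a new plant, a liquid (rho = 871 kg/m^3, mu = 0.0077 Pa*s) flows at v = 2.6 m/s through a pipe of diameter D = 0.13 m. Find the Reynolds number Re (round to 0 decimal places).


Re = rho * v * D / mu
Re = 871 * 2.6 * 0.13 / 0.0077
Re = 294.398 / 0.0077
Re = 38234


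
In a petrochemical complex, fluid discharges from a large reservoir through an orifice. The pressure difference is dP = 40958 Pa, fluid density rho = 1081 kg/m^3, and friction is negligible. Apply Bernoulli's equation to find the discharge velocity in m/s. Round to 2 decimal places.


v = sqrt(2*dP/rho)
v = sqrt(2*40958/1081)
v = sqrt(75.777983)
v = 8.71 m/s


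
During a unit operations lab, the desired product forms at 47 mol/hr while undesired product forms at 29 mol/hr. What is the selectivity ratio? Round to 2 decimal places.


S = desired product rate / undesired product rate
S = 47 / 29
S = 1.62


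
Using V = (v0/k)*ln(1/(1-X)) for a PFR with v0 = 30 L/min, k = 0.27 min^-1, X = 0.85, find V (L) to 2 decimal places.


V = (v0/k) * ln(1/(1-X))
V = (30/0.27) * ln(1/(1-0.85))
V = 111.111111 * ln(6.666667)
V = 111.111111 * 1.89712
V = 210.79 L


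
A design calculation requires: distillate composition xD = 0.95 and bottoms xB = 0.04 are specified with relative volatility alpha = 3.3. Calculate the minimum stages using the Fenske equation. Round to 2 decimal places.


N_min = ln((xD*(1-xB))/(xB*(1-xD))) / ln(alpha)
Numerator inside ln: 0.912 / 0.002 = 456.0
ln(456.0) = 6.122493
ln(alpha) = ln(3.3) = 1.193922
N_min = 6.122493 / 1.193922 = 5.13


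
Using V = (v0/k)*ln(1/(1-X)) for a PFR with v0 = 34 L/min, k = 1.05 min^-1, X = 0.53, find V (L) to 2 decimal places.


V = (v0/k) * ln(1/(1-X))
V = (34/1.05) * ln(1/(1-0.53))
V = 32.380952 * ln(2.12766)
V = 32.380952 * 0.755023
V = 24.45 L


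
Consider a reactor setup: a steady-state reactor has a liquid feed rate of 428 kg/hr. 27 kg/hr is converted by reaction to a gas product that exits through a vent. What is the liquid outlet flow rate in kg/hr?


Steady-state mass balance on the main outlet: F_out = F_in - F_removed
F_out = 428 - 27
F_out = 401 kg/hr


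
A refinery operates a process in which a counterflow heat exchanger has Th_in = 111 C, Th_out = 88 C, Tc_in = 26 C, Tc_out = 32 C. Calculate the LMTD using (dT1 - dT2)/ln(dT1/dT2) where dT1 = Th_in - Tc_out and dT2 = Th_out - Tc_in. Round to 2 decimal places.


dT1 = Th_in - Tc_out = 111 - 32 = 79
dT2 = Th_out - Tc_in = 88 - 26 = 62
LMTD = (dT1 - dT2) / ln(dT1/dT2)
LMTD = (79 - 62) / ln(79/62)
LMTD = 70.16 K


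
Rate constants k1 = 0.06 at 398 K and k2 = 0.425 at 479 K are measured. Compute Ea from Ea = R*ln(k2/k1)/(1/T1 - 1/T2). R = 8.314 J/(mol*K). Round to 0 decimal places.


Ea = R * ln(k2/k1) / (1/T1 - 1/T2)
ln(k2/k1) = ln(0.425/0.06) = 1.9577446
1/T1 - 1/T2 = 1/398 - 1/479 = 0.000424880142
Ea = 8.314 * 1.9577446 / 0.000424880142
Ea = 38309 J/mol


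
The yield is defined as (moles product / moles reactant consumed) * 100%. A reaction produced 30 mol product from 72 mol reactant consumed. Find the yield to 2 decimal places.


Yield = (moles product / moles consumed) * 100%
Yield = (30 / 72) * 100
Yield = 0.4167 * 100
Yield = 41.67%


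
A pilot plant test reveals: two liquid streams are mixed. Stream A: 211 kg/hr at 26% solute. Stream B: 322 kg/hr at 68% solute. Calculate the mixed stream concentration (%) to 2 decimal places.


Mass balance on solute: F1*x1 + F2*x2 = F3*x3
F3 = F1 + F2 = 211 + 322 = 533 kg/hr
x3 = (F1*x1 + F2*x2)/F3
x3 = (211*0.26 + 322*0.68) / 533
x3 = 51.37%


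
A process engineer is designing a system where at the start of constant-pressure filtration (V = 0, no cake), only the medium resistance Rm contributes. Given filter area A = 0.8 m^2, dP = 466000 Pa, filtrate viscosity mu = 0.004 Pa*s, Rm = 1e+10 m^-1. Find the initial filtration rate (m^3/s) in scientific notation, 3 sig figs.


rate = A * dP / (mu * Rm)
rate = 0.8 * 466000 / (0.004 * 1e+10)
rate = 372800.0 / 4.000e+07
rate = 9.32e-03 m^3/s


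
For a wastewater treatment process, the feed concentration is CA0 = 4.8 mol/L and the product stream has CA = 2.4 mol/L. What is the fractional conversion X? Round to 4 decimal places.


X = (CA0 - CA) / CA0
X = (4.8 - 2.4) / 4.8
X = 2.4 / 4.8
X = 0.5000


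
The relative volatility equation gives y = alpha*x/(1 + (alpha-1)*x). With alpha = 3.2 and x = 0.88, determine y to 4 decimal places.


y = alpha*x / (1 + (alpha-1)*x)
y = 3.2*0.88 / (1 + (3.2-1)*0.88)
y = 2.816 / (1 + 1.936)
y = 2.816 / 2.936
y = 0.9591


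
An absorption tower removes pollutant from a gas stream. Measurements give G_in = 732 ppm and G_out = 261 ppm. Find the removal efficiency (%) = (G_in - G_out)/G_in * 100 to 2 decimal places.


Efficiency = (G_in - G_out) / G_in * 100%
Efficiency = (732 - 261) / 732 * 100
Efficiency = 471 / 732 * 100
Efficiency = 64.34%


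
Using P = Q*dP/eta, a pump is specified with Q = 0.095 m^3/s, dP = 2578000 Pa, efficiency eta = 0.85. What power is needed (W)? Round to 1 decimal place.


P = Q * dP / eta
P = 0.095 * 2578000 / 0.85
P = 244910.0 / 0.85
P = 288129.4 W


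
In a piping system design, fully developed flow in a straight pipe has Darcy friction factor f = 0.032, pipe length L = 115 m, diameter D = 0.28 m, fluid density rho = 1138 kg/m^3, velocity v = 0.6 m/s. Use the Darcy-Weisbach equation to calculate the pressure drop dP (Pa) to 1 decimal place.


dP = f * (L/D) * (rho*v^2/2)
dP = 0.032 * (115/0.28) * (1138*0.6^2/2)
L/D = 410.71428571
rho*v^2/2 = 1138*0.36/2 = 204.84
dP = 0.032 * 410.71428571 * 204.84
dP = 2692.2 Pa


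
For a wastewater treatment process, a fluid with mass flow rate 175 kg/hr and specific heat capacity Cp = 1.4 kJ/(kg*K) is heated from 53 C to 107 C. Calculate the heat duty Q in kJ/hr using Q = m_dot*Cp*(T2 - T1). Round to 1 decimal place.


Q = m_dot * Cp * (T2 - T1)
Q = 175 * 1.4 * (107 - 53)
Q = 175 * 1.4 * 54
Q = 13230.0 kJ/hr


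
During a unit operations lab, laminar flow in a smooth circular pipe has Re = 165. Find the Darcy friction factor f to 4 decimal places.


f = 64 / Re
f = 64 / 165
f = 0.3879


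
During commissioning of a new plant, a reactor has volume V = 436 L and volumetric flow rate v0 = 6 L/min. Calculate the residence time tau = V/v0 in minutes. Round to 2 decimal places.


tau = V / v0
tau = 436 / 6
tau = 72.67 min


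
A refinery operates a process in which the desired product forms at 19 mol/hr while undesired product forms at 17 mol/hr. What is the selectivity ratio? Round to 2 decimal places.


S = desired product rate / undesired product rate
S = 19 / 17
S = 1.12


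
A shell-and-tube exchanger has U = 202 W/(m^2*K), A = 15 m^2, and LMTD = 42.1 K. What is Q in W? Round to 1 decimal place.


Q = U * A * LMTD
Q = 202 * 15 * 42.1
Q = 127563.0 W


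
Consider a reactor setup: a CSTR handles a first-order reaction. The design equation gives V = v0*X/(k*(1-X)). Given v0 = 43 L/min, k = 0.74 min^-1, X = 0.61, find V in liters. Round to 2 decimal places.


V = v0 * X / (k * (1 - X))
V = 43 * 0.61 / (0.74 * (1 - 0.61))
V = 26.23 / (0.74 * 0.39)
V = 26.23 / 0.2886
V = 90.89 L


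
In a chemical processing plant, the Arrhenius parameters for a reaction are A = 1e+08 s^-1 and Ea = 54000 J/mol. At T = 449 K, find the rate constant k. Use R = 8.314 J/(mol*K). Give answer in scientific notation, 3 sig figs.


k = A * exp(-Ea/(R*T))
k = 1e+08 * exp(-54000 / (8.314 * 449))
k = 1e+08 * exp(-14.465632)
k = 5.22e+01


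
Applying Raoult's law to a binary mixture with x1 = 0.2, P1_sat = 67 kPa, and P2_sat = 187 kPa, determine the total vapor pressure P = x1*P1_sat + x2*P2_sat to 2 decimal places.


P = x1*P1_sat + x2*P2_sat
x2 = 1 - x1 = 1 - 0.2 = 0.8
P = 0.2*67 + 0.8*187
P = 13.4 + 149.6
P = 163.00 kPa


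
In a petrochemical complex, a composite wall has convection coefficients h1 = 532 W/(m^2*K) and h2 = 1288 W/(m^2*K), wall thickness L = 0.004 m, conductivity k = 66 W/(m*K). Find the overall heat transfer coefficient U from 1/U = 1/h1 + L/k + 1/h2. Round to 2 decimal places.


1/U = 1/h1 + L/k + 1/h2
1/U = 1/532 + 0.004/66 + 1/1288
1/U = 0.0018796992 + 6.06061e-05 + 0.0007763975
1/U = 0.0027167028
U = 368.09 W/(m^2*K)


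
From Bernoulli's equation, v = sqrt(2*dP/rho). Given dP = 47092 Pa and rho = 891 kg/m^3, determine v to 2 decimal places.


v = sqrt(2*dP/rho)
v = sqrt(2*47092/891)
v = sqrt(105.705948)
v = 10.28 m/s


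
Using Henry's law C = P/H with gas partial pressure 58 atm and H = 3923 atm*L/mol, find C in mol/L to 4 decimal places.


C = P / H
C = 58 / 3923
C = 0.0148 mol/L


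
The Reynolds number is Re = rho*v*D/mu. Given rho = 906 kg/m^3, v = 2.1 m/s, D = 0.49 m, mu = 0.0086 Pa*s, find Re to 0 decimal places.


Re = rho * v * D / mu
Re = 906 * 2.1 * 0.49 / 0.0086
Re = 932.274 / 0.0086
Re = 108404


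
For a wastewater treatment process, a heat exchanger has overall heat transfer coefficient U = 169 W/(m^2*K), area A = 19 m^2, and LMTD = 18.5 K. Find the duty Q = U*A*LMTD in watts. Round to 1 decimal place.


Q = U * A * LMTD
Q = 169 * 19 * 18.5
Q = 59403.5 W


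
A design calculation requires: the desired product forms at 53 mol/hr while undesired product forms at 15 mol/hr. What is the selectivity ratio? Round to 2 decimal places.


S = desired product rate / undesired product rate
S = 53 / 15
S = 3.53


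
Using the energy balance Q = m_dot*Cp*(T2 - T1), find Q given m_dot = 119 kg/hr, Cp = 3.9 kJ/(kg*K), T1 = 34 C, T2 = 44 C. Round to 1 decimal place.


Q = m_dot * Cp * (T2 - T1)
Q = 119 * 3.9 * (44 - 34)
Q = 119 * 3.9 * 10
Q = 4641.0 kJ/hr


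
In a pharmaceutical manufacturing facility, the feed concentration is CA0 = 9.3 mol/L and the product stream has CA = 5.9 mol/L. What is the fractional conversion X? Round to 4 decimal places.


X = (CA0 - CA) / CA0
X = (9.3 - 5.9) / 9.3
X = 3.4 / 9.3
X = 0.3656


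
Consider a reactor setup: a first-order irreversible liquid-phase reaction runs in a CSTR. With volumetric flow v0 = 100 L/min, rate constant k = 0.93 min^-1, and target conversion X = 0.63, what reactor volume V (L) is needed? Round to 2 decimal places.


V = v0 * X / (k * (1 - X))
V = 100 * 0.63 / (0.93 * (1 - 0.63))
V = 63.0 / (0.93 * 0.37)
V = 63.0 / 0.3441
V = 183.09 L


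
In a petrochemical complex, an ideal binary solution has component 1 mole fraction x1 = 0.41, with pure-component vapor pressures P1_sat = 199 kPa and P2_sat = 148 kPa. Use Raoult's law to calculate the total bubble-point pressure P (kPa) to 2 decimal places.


P = x1*P1_sat + x2*P2_sat
x2 = 1 - x1 = 1 - 0.41 = 0.59
P = 0.41*199 + 0.59*148
P = 81.59 + 87.32
P = 168.91 kPa


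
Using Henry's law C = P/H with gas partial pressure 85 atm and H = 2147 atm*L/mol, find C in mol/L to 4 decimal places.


C = P / H
C = 85 / 2147
C = 0.0396 mol/L


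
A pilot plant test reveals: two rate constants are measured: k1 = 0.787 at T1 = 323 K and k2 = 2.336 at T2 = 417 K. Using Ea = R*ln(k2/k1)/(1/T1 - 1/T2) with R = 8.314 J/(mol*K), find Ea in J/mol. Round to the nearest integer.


Ea = R * ln(k2/k1) / (1/T1 - 1/T2)
ln(k2/k1) = ln(2.336/0.787) = 1.0879671
1/T1 - 1/T2 = 1/323 - 1/417 = 0.000697893697
Ea = 8.314 * 1.0879671 / 0.000697893697
Ea = 12961 J/mol


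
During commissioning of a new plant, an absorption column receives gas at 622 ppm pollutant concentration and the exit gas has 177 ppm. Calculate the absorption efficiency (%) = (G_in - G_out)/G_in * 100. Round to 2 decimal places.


Efficiency = (G_in - G_out) / G_in * 100%
Efficiency = (622 - 177) / 622 * 100
Efficiency = 445 / 622 * 100
Efficiency = 71.54%


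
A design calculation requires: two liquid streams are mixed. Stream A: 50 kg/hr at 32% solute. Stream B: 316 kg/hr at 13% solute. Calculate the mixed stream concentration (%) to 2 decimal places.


Mass balance on solute: F1*x1 + F2*x2 = F3*x3
F3 = F1 + F2 = 50 + 316 = 366 kg/hr
x3 = (F1*x1 + F2*x2)/F3
x3 = (50*0.32 + 316*0.13) / 366
x3 = 15.60%


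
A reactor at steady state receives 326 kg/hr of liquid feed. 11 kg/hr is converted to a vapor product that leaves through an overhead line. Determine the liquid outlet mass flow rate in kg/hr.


Steady-state mass balance on the main outlet: F_out = F_in - F_removed
F_out = 326 - 11
F_out = 315 kg/hr


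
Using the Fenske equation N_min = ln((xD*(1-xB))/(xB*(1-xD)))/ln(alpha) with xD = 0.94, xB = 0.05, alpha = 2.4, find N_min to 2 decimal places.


N_min = ln((xD*(1-xB))/(xB*(1-xD))) / ln(alpha)
Numerator inside ln: 0.893 / 0.003 = 297.666667
ln(297.666667) = 5.695974
ln(alpha) = ln(2.4) = 0.875469
N_min = 5.695974 / 0.875469 = 6.51


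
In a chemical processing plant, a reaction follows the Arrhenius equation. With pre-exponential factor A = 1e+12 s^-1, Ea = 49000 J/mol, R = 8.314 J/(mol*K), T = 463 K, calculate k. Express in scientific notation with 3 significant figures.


k = A * exp(-Ea/(R*T))
k = 1e+12 * exp(-49000 / (8.314 * 463))
k = 1e+12 * exp(-12.729316)
k = 2.96e+06


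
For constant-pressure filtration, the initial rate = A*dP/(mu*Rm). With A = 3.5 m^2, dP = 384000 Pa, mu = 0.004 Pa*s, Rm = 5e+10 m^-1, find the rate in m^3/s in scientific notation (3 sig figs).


rate = A * dP / (mu * Rm)
rate = 3.5 * 384000 / (0.004 * 5e+10)
rate = 1344000.0 / 2.000e+08
rate = 6.72e-03 m^3/s


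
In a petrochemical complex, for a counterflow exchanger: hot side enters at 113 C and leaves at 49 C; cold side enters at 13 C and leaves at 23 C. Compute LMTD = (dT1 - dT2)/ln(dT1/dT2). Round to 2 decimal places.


dT1 = Th_in - Tc_out = 113 - 23 = 90
dT2 = Th_out - Tc_in = 49 - 13 = 36
LMTD = (dT1 - dT2) / ln(dT1/dT2)
LMTD = (90 - 36) / ln(90/36)
LMTD = 58.93 K


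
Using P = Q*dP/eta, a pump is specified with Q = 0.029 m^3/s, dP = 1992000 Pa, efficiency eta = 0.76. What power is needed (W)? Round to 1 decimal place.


P = Q * dP / eta
P = 0.029 * 1992000 / 0.76
P = 57768.0 / 0.76
P = 76010.5 W


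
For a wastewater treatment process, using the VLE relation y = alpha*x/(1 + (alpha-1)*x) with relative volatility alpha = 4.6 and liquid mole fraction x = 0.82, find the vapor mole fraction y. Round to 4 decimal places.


y = alpha*x / (1 + (alpha-1)*x)
y = 4.6*0.82 / (1 + (4.6-1)*0.82)
y = 3.772 / (1 + 2.952)
y = 3.772 / 3.952
y = 0.9545


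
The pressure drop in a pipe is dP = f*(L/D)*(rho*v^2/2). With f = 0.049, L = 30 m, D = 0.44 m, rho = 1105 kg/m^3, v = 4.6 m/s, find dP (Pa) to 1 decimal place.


dP = f * (L/D) * (rho*v^2/2)
dP = 0.049 * (30/0.44) * (1105*4.6^2/2)
L/D = 68.18181818
rho*v^2/2 = 1105*21.16/2 = 11690.9
dP = 0.049 * 68.18181818 * 11690.9
dP = 39058.2 Pa


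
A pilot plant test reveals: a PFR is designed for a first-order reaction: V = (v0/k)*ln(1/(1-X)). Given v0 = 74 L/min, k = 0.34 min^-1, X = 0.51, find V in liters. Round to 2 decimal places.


V = (v0/k) * ln(1/(1-X))
V = (74/0.34) * ln(1/(1-0.51))
V = 217.647059 * ln(2.040816)
V = 217.647059 * 0.71335
V = 155.26 L


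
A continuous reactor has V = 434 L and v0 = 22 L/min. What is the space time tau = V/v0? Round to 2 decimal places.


tau = V / v0
tau = 434 / 22
tau = 19.73 min


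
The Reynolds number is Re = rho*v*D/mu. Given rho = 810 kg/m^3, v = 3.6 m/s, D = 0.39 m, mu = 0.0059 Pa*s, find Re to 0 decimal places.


Re = rho * v * D / mu
Re = 810 * 3.6 * 0.39 / 0.0059
Re = 1137.24 / 0.0059
Re = 192753


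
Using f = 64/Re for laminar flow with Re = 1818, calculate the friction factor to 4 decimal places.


f = 64 / Re
f = 64 / 1818
f = 0.0352


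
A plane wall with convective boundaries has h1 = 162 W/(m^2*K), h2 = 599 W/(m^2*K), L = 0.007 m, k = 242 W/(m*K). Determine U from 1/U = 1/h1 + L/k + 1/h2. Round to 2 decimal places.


1/U = 1/h1 + L/k + 1/h2
1/U = 1/162 + 0.007/242 + 1/599
1/U = 0.0061728395 + 2.89256e-05 + 0.0016694491
1/U = 0.0078712142
U = 127.05 W/(m^2*K)


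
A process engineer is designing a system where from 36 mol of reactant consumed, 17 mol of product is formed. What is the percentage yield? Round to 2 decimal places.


Yield = (moles product / moles consumed) * 100%
Yield = (17 / 36) * 100
Yield = 0.4722 * 100
Yield = 47.22%


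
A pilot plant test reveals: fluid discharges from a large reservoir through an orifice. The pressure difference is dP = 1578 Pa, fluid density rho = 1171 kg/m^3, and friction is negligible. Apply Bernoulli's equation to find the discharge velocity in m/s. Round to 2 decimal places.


v = sqrt(2*dP/rho)
v = sqrt(2*1578/1171)
v = sqrt(2.695132)
v = 1.64 m/s


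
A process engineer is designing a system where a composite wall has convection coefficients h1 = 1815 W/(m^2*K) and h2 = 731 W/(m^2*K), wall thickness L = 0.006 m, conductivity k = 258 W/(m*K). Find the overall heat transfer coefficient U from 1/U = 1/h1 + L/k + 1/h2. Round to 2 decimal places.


1/U = 1/h1 + L/k + 1/h2
1/U = 1/1815 + 0.006/258 + 1/731
1/U = 0.0005509642 + 2.32558e-05 + 0.0013679891
1/U = 0.0019422091
U = 514.88 W/(m^2*K)


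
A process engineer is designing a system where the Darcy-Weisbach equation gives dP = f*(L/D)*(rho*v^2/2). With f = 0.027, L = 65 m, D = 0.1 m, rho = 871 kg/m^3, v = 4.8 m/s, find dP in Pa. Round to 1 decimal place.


dP = f * (L/D) * (rho*v^2/2)
dP = 0.027 * (65/0.1) * (871*4.8^2/2)
L/D = 650.0
rho*v^2/2 = 871*23.04/2 = 10033.92
dP = 0.027 * 650.0 * 10033.92
dP = 176095.3 Pa


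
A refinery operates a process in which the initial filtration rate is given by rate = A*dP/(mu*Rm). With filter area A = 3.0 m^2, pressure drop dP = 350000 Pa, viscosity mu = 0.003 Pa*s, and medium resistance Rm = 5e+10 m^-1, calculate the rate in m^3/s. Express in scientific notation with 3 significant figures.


rate = A * dP / (mu * Rm)
rate = 3.0 * 350000 / (0.003 * 5e+10)
rate = 1050000.0 / 1.500e+08
rate = 7.00e-03 m^3/s


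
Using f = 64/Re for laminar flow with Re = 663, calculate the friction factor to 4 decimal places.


f = 64 / Re
f = 64 / 663
f = 0.0965


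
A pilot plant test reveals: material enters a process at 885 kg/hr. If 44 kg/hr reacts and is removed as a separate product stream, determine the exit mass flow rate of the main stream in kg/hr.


Steady-state mass balance on the main outlet: F_out = F_in - F_removed
F_out = 885 - 44
F_out = 841 kg/hr


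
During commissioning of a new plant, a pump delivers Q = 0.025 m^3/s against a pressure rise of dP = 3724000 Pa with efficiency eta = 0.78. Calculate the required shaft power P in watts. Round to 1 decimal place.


P = Q * dP / eta
P = 0.025 * 3724000 / 0.78
P = 93100.0 / 0.78
P = 119359.0 W


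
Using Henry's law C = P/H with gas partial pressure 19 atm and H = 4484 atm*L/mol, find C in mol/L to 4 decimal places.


C = P / H
C = 19 / 4484
C = 0.0042 mol/L


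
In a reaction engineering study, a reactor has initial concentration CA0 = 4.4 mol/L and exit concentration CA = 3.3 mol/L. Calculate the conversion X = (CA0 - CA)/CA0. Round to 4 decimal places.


X = (CA0 - CA) / CA0
X = (4.4 - 3.3) / 4.4
X = 1.1 / 4.4
X = 0.2500


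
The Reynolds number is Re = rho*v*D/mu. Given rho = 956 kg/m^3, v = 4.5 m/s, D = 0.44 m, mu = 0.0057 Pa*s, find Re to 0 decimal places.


Re = rho * v * D / mu
Re = 956 * 4.5 * 0.44 / 0.0057
Re = 1892.88 / 0.0057
Re = 332084


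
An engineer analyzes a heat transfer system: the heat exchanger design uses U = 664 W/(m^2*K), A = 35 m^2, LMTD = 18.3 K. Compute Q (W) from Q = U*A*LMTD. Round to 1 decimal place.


Q = U * A * LMTD
Q = 664 * 35 * 18.3
Q = 425292.0 W


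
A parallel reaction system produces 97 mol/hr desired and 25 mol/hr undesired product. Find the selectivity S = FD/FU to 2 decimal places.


S = desired product rate / undesired product rate
S = 97 / 25
S = 3.88


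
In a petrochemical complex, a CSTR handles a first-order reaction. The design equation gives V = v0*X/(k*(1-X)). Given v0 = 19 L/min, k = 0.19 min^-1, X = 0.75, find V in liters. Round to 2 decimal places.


V = v0 * X / (k * (1 - X))
V = 19 * 0.75 / (0.19 * (1 - 0.75))
V = 14.25 / (0.19 * 0.25)
V = 14.25 / 0.0475
V = 300.00 L


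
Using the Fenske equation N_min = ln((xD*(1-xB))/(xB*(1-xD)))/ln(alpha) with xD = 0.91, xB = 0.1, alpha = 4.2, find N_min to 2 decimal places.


N_min = ln((xD*(1-xB))/(xB*(1-xD))) / ln(alpha)
Numerator inside ln: 0.819 / 0.009 = 91.0
ln(91.0) = 4.51086
ln(alpha) = ln(4.2) = 1.435085
N_min = 4.51086 / 1.435085 = 3.14


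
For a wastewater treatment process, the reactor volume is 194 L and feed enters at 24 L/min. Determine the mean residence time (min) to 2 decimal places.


tau = V / v0
tau = 194 / 24
tau = 8.08 min


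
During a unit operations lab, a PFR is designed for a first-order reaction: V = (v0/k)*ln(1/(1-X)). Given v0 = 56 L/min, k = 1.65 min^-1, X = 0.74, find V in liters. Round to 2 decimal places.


V = (v0/k) * ln(1/(1-X))
V = (56/1.65) * ln(1/(1-0.74))
V = 33.939394 * ln(3.846154)
V = 33.939394 * 1.347074
V = 45.72 L


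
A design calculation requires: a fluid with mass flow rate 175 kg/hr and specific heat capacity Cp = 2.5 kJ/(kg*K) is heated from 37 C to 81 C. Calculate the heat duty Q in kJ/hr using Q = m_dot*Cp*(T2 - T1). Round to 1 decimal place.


Q = m_dot * Cp * (T2 - T1)
Q = 175 * 2.5 * (81 - 37)
Q = 175 * 2.5 * 44
Q = 19250.0 kJ/hr


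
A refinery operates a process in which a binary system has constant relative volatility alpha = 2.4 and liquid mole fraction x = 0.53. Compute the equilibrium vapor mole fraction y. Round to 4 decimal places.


y = alpha*x / (1 + (alpha-1)*x)
y = 2.4*0.53 / (1 + (2.4-1)*0.53)
y = 1.272 / (1 + 0.742)
y = 1.272 / 1.742
y = 0.7302


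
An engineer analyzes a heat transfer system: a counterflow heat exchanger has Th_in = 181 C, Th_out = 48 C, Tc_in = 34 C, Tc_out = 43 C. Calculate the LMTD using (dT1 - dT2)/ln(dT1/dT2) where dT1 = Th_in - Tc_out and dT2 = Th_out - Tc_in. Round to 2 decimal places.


dT1 = Th_in - Tc_out = 181 - 43 = 138
dT2 = Th_out - Tc_in = 48 - 34 = 14
LMTD = (dT1 - dT2) / ln(dT1/dT2)
LMTD = (138 - 14) / ln(138/14)
LMTD = 54.19 K


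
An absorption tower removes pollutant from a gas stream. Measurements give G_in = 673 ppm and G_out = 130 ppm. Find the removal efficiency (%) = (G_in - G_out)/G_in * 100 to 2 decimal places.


Efficiency = (G_in - G_out) / G_in * 100%
Efficiency = (673 - 130) / 673 * 100
Efficiency = 543 / 673 * 100
Efficiency = 80.68%


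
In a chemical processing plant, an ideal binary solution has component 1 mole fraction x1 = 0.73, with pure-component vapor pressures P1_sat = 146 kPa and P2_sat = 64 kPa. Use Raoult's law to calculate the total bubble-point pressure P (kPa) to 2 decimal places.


P = x1*P1_sat + x2*P2_sat
x2 = 1 - x1 = 1 - 0.73 = 0.27
P = 0.73*146 + 0.27*64
P = 106.58 + 17.28
P = 123.86 kPa


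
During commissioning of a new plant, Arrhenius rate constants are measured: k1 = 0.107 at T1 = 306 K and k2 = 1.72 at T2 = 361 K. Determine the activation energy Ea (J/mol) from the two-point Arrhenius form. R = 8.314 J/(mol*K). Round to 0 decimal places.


Ea = R * ln(k2/k1) / (1/T1 - 1/T2)
ln(k2/k1) = ln(1.72/0.107) = 2.7772507
1/T1 - 1/T2 = 1/306 - 1/361 = 0.000497890754
Ea = 8.314 * 2.7772507 / 0.000497890754
Ea = 46376 J/mol


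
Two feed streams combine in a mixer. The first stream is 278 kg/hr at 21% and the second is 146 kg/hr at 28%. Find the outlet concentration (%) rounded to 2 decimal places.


Mass balance on solute: F1*x1 + F2*x2 = F3*x3
F3 = F1 + F2 = 278 + 146 = 424 kg/hr
x3 = (F1*x1 + F2*x2)/F3
x3 = (278*0.21 + 146*0.28) / 424
x3 = 23.41%


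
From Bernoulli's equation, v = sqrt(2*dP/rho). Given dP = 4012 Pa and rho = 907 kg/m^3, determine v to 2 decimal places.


v = sqrt(2*dP/rho)
v = sqrt(2*4012/907)
v = sqrt(8.846748)
v = 2.97 m/s


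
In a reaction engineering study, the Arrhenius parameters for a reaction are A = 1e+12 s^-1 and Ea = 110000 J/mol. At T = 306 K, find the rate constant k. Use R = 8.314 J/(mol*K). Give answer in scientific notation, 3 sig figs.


k = A * exp(-Ea/(R*T))
k = 1e+12 * exp(-110000 / (8.314 * 306))
k = 1e+12 * exp(-43.237566)
k = 1.67e-07


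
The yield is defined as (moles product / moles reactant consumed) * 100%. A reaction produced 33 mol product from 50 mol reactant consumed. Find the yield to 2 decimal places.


Yield = (moles product / moles consumed) * 100%
Yield = (33 / 50) * 100
Yield = 0.66 * 100
Yield = 66.00%


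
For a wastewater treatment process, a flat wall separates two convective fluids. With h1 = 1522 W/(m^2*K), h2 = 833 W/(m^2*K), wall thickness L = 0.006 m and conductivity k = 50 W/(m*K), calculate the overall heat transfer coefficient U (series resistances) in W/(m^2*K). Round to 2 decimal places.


1/U = 1/h1 + L/k + 1/h2
1/U = 1/1522 + 0.006/50 + 1/833
1/U = 0.0006570302 + 0.00012 + 0.0012004802
1/U = 0.0019775104
U = 505.69 W/(m^2*K)


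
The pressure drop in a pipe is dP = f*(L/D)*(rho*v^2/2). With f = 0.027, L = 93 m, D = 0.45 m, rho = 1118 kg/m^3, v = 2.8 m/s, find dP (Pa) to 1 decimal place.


dP = f * (L/D) * (rho*v^2/2)
dP = 0.027 * (93/0.45) * (1118*2.8^2/2)
L/D = 206.66666667
rho*v^2/2 = 1118*7.84/2 = 4382.56
dP = 0.027 * 206.66666667 * 4382.56
dP = 24454.7 Pa


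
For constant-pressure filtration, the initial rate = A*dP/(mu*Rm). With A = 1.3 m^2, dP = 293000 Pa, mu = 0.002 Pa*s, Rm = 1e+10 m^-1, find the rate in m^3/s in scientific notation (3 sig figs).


rate = A * dP / (mu * Rm)
rate = 1.3 * 293000 / (0.002 * 1e+10)
rate = 380900.0 / 2.000e+07
rate = 1.90e-02 m^3/s


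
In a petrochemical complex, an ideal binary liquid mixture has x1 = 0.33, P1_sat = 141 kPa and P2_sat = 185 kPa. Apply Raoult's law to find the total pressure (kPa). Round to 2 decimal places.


P = x1*P1_sat + x2*P2_sat
x2 = 1 - x1 = 1 - 0.33 = 0.67
P = 0.33*141 + 0.67*185
P = 46.53 + 123.95
P = 170.48 kPa


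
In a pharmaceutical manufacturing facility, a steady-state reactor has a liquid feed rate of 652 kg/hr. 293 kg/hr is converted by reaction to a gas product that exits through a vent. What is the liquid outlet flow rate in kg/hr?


Steady-state mass balance on the main outlet: F_out = F_in - F_removed
F_out = 652 - 293
F_out = 359 kg/hr


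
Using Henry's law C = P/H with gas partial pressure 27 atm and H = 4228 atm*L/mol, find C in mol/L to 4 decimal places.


C = P / H
C = 27 / 4228
C = 0.0064 mol/L


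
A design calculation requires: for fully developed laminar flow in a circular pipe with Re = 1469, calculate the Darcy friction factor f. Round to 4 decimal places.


f = 64 / Re
f = 64 / 1469
f = 0.0436


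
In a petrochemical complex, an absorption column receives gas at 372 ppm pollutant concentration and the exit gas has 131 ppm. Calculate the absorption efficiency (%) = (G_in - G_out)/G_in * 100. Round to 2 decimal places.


Efficiency = (G_in - G_out) / G_in * 100%
Efficiency = (372 - 131) / 372 * 100
Efficiency = 241 / 372 * 100
Efficiency = 64.78%


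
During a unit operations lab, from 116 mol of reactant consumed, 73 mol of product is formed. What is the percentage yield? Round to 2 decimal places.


Yield = (moles product / moles consumed) * 100%
Yield = (73 / 116) * 100
Yield = 0.6293 * 100
Yield = 62.93%


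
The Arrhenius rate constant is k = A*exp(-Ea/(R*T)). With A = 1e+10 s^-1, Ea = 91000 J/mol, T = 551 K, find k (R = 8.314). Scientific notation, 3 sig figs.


k = A * exp(-Ea/(R*T))
k = 1e+10 * exp(-91000 / (8.314 * 551))
k = 1e+10 * exp(-19.864598)
k = 2.36e+01


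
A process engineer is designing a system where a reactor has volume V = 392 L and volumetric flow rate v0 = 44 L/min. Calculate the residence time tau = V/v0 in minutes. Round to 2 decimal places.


tau = V / v0
tau = 392 / 44
tau = 8.91 min


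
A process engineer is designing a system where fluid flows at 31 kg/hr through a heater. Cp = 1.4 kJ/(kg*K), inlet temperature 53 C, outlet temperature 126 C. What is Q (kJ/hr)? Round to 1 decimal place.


Q = m_dot * Cp * (T2 - T1)
Q = 31 * 1.4 * (126 - 53)
Q = 31 * 1.4 * 73
Q = 3168.2 kJ/hr


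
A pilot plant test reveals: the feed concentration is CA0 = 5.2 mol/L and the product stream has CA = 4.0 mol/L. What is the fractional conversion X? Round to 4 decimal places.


X = (CA0 - CA) / CA0
X = (5.2 - 4.0) / 5.2
X = 1.2 / 5.2
X = 0.2308


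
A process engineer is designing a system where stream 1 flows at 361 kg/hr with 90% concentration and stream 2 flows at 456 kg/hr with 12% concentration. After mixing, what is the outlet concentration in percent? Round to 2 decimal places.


Mass balance on solute: F1*x1 + F2*x2 = F3*x3
F3 = F1 + F2 = 361 + 456 = 817 kg/hr
x3 = (F1*x1 + F2*x2)/F3
x3 = (361*0.9 + 456*0.12) / 817
x3 = 46.47%


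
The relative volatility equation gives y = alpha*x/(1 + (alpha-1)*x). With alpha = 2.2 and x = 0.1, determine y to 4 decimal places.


y = alpha*x / (1 + (alpha-1)*x)
y = 2.2*0.1 / (1 + (2.2-1)*0.1)
y = 0.22 / (1 + 0.12)
y = 0.22 / 1.12
y = 0.1964


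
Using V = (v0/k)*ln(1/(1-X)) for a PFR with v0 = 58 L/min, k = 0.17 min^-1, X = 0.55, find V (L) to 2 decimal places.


V = (v0/k) * ln(1/(1-X))
V = (58/0.17) * ln(1/(1-0.55))
V = 341.176471 * ln(2.222222)
V = 341.176471 * 0.798508
V = 272.43 L


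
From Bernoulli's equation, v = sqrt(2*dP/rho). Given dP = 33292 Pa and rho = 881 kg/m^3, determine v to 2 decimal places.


v = sqrt(2*dP/rho)
v = sqrt(2*33292/881)
v = sqrt(75.577753)
v = 8.69 m/s


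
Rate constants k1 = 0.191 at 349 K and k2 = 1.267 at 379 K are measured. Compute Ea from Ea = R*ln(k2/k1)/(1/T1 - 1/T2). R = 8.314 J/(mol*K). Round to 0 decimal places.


Ea = R * ln(k2/k1) / (1/T1 - 1/T2)
ln(k2/k1) = ln(1.267/0.191) = 1.8921338
1/T1 - 1/T2 = 1/349 - 1/379 = 0.000226807085
Ea = 8.314 * 1.8921338 / 0.000226807085
Ea = 69359 J/mol


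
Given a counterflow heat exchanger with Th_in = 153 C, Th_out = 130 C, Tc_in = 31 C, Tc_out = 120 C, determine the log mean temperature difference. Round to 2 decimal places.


dT1 = Th_in - Tc_out = 153 - 120 = 33
dT2 = Th_out - Tc_in = 130 - 31 = 99
LMTD = (dT1 - dT2) / ln(dT1/dT2)
LMTD = (33 - 99) / ln(33/99)
LMTD = 60.08 K


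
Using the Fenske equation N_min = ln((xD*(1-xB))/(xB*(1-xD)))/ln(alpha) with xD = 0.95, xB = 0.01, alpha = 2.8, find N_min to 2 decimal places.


N_min = ln((xD*(1-xB))/(xB*(1-xD))) / ln(alpha)
Numerator inside ln: 0.9405 / 0.0005 = 1881.0
ln(1881.0) = 7.539559
ln(alpha) = ln(2.8) = 1.029619
N_min = 7.539559 / 1.029619 = 7.32


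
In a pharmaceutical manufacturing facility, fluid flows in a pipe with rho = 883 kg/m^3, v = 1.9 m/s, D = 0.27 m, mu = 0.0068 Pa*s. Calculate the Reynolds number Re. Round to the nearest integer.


Re = rho * v * D / mu
Re = 883 * 1.9 * 0.27 / 0.0068
Re = 452.979 / 0.0068
Re = 66615


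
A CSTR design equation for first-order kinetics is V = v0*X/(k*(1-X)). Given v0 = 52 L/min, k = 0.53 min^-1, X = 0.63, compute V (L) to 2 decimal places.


V = v0 * X / (k * (1 - X))
V = 52 * 0.63 / (0.53 * (1 - 0.63))
V = 32.76 / (0.53 * 0.37)
V = 32.76 / 0.1961
V = 167.06 L


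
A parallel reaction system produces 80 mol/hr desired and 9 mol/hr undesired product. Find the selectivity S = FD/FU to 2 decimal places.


S = desired product rate / undesired product rate
S = 80 / 9
S = 8.89


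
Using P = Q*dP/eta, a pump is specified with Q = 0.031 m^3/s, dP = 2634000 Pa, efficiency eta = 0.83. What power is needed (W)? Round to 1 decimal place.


P = Q * dP / eta
P = 0.031 * 2634000 / 0.83
P = 81654.0 / 0.83
P = 98378.3 W


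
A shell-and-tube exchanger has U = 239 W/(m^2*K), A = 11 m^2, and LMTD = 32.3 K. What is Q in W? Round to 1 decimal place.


Q = U * A * LMTD
Q = 239 * 11 * 32.3
Q = 84916.7 W


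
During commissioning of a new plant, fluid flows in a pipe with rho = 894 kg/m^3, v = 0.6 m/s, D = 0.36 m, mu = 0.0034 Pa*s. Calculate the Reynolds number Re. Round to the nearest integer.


Re = rho * v * D / mu
Re = 894 * 0.6 * 0.36 / 0.0034
Re = 193.104 / 0.0034
Re = 56795


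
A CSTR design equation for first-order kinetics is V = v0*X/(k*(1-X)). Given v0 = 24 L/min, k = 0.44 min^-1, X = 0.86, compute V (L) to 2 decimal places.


V = v0 * X / (k * (1 - X))
V = 24 * 0.86 / (0.44 * (1 - 0.86))
V = 20.64 / (0.44 * 0.14)
V = 20.64 / 0.0616
V = 335.06 L


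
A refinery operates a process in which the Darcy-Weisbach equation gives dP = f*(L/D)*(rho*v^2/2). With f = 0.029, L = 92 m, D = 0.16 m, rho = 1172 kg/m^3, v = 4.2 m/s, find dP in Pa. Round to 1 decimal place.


dP = f * (L/D) * (rho*v^2/2)
dP = 0.029 * (92/0.16) * (1172*4.2^2/2)
L/D = 575.0
rho*v^2/2 = 1172*17.64/2 = 10337.04
dP = 0.029 * 575.0 * 10337.04
dP = 172370.1 Pa


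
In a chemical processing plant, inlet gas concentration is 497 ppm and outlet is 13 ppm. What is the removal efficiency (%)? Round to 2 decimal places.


Efficiency = (G_in - G_out) / G_in * 100%
Efficiency = (497 - 13) / 497 * 100
Efficiency = 484 / 497 * 100
Efficiency = 97.38%


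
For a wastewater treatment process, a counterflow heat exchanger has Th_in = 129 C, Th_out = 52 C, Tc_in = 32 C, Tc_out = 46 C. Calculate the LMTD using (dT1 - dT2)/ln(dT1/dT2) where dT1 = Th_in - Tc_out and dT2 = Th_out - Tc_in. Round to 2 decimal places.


dT1 = Th_in - Tc_out = 129 - 46 = 83
dT2 = Th_out - Tc_in = 52 - 32 = 20
LMTD = (dT1 - dT2) / ln(dT1/dT2)
LMTD = (83 - 20) / ln(83/20)
LMTD = 44.27 K


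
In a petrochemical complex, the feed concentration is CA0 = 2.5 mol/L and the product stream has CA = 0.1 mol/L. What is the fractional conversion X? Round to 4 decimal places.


X = (CA0 - CA) / CA0
X = (2.5 - 0.1) / 2.5
X = 2.4 / 2.5
X = 0.9600


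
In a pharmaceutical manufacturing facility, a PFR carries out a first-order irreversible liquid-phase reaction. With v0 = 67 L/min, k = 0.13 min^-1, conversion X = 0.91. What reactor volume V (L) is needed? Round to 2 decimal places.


V = (v0/k) * ln(1/(1-X))
V = (67/0.13) * ln(1/(1-0.91))
V = 515.384615 * ln(11.111111)
V = 515.384615 * 2.407946
V = 1241.02 L


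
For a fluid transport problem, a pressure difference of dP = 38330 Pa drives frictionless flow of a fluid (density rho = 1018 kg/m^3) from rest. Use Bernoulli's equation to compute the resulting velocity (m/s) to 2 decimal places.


v = sqrt(2*dP/rho)
v = sqrt(2*38330/1018)
v = sqrt(75.304519)
v = 8.68 m/s


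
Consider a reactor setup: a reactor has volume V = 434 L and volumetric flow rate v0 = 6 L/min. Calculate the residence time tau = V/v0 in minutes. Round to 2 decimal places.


tau = V / v0
tau = 434 / 6
tau = 72.33 min


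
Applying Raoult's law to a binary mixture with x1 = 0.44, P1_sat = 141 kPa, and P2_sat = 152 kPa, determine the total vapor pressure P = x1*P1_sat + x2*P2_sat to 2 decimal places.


P = x1*P1_sat + x2*P2_sat
x2 = 1 - x1 = 1 - 0.44 = 0.56
P = 0.44*141 + 0.56*152
P = 62.04 + 85.12
P = 147.16 kPa


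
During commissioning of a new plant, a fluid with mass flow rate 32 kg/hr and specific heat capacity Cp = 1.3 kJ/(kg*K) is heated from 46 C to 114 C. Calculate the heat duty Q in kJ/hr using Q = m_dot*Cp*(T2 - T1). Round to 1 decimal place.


Q = m_dot * Cp * (T2 - T1)
Q = 32 * 1.3 * (114 - 46)
Q = 32 * 1.3 * 68
Q = 2828.8 kJ/hr
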